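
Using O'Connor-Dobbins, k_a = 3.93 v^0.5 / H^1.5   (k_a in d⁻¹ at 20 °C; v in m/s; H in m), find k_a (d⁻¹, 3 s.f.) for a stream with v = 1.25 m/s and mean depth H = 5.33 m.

k_a ≈ 0.357 d⁻¹

k_a = 3.93 × 1.25^0.5 / 5.33^1.5 = 3.93 × 1.118 / 12.31 = 0.3571 d⁻¹.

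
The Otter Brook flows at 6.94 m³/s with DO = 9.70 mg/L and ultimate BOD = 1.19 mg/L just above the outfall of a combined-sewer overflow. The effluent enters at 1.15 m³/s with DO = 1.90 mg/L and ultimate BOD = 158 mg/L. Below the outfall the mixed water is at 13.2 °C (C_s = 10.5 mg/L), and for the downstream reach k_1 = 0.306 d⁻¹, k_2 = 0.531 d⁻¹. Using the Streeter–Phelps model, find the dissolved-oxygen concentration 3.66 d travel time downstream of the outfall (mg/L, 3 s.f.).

DO ≈ 4.38 mg/L

Mixed DO = (6.94×9.70 + 1.15×1.90)/(6.94+1.15) = 69.50/8.090 = 8.591 mg/L.
Mixed L₀ = (6.94×1.19 + 1.15×158)/(8.090) = 190.0/8.090 = 23.48 mg/L.
Initial deficit D₀ = C_s − DO₀ = 10.5 − 8.591 = 1.909 mg/L.
D(3.66) = [0.306×23.48/(0.531−0.306)](e^(−0.306×3.66) − e^(−0.531×3.66)) + 1.909 e^(−0.531×3.66)
= 31.93 × (0.3263 − 0.1432) + 1.909 × 0.1432 = 6.120 mg/L.
DO = 10.5 − 6.120 = 4.380 mg/L.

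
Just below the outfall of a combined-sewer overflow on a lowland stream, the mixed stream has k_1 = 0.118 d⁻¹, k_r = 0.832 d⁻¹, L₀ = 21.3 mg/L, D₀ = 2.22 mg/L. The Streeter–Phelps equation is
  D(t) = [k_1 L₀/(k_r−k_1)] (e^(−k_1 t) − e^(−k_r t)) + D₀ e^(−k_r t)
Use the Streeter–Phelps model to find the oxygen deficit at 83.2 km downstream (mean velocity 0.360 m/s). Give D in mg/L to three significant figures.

Travel time t = x/v = 83.2 km / (0.360 m/s) = 83200 m / 0.360 m/s = 231100 s = 2.675 d.
k_1 L₀/(k_r−k_1) = 0.118×21.3/(0.832−0.118) = 2.513/0.7140 = 3.520 mg/L.
e^(−k_1 t) = e^(−0.118×2.675) = 0.7293; e^(−k_r t) = e^(−0.832×2.675) = 0.1080.
D = 3.520 × (0.7293 − 0.1080) + 2.22 × 0.1080 = 2.187 + 0.2398 = 2.427 mg/L.

D ≈ 2.43 mg/L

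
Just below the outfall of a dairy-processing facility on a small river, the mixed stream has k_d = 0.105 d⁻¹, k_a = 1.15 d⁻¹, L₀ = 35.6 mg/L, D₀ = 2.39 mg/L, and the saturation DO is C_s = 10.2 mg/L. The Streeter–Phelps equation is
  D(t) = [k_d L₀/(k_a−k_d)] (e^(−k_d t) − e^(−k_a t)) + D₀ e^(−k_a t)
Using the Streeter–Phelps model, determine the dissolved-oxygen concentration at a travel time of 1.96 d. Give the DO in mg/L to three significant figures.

DO ≈ 7.41 mg/L

k_d L₀/(k_a−k_d) = 0.105×35.6/(1.15−0.105) = 3.738/1.045 = 3.577 mg/L.
e^(−k_d t) = e^(−0.105×1.960) = 0.8140; e^(−k_a t) = e^(−1.15×1.960) = 0.1050.
D = 3.577 × (0.8140 − 0.1050) + 2.39 × 0.1050 = 2.536 + 0.2509 = 2.787 mg/L.
DO = C_s − D = 10.2 − 2.787 = 7.413 mg/L.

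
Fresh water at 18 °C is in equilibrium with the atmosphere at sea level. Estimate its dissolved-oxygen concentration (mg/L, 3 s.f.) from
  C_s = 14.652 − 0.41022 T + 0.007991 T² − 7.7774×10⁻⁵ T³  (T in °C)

C_s = 14.652 − 0.41022×18 + 0.007991×18² − 7.7774×10⁻⁵×18³ = 9.404 mg/L.

C_s ≈ 9.40 mg/L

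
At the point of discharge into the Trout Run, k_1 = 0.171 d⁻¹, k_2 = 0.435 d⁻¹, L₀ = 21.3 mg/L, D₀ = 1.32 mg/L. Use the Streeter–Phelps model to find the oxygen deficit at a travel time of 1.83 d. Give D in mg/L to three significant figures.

D ≈ 4.46 mg/L

k_1 L₀/(k_2−k_1) = 0.171×21.3/(0.435−0.171) = 3.642/0.2640 = 13.80 mg/L.
e^(−k_1 t) = e^(−0.171×1.830) = 0.7313; e^(−k_2 t) = e^(−0.435×1.830) = 0.4511.
D = 13.80 × (0.7313 − 0.4511) + 1.32 × 0.4511 = 3.866 + 0.5955 = 4.461 mg/L.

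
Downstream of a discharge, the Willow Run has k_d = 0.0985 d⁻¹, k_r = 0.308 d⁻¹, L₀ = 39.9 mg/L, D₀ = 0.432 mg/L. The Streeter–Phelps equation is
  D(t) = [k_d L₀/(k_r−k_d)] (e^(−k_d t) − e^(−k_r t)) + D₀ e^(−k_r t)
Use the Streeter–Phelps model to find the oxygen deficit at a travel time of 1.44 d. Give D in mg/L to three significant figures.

k_d L₀/(k_r−k_d) = 0.0985×39.9/(0.308−0.0985) = 3.930/0.2095 = 18.76 mg/L.
e^(−k_d t) = e^(−0.0985×1.440) = 0.8678; e^(−k_r t) = e^(−0.308×1.440) = 0.6418.
D = 18.76 × (0.8678 − 0.6418) + 0.432 × 0.6418 = 4.239 + 0.2772 = 4.517 mg/L.

D ≈ 4.52 mg/L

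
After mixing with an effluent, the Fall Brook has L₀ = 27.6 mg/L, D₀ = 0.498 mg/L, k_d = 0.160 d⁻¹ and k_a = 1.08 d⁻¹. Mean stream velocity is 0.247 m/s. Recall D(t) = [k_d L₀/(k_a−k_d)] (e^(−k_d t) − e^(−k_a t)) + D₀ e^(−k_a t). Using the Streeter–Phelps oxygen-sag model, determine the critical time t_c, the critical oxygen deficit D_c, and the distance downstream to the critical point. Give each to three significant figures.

At the critical point dD/dt = 0, so k_d L₀ e^(−k_d t) = k_a D. Substituting D(t) from the Streeter–Phelps equation and solving for t gives
t_c = ln[(k_a/k_d)(1 − D₀(k_a−k_d)/(k_d L₀))] / (k_a−k_d).
Here k_a−k_d = 0.9200 d⁻¹ and 1 − D₀(k_a−k_d)/(k_d L₀) = 1 − 0.498×0.9200/(0.160×27.6) = 0.8962, so
t_c = ln(6.750 × 0.8962) / 0.9200 = 1.800 / 0.9200 = 1.957 d.
D_c = (k_d/k_a) L₀ e^(−k_d t_c) = (0.160/1.08) × 27.6 × e^(−0.160×1.957) = 0.1481 × 27.6 × 0.7312 = 2.990 mg/L.
x_c = v t_c = 0.247 m/s × 1.957 d × 86400 s/d = 41750 m ≈ 41.8 km.

t_c ≈ 1.96 d; D_c ≈ 2.99 mg/L; x_c ≈ 41.8 km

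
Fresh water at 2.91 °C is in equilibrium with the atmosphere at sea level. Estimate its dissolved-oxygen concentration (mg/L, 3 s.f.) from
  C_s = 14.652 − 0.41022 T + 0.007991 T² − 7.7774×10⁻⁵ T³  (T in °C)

C_s ≈ 13.5 mg/L

C_s = 14.652 − 0.41022×2.91 + 0.007991×2.91² − 7.7774×10⁻⁵×2.91³ = 13.52 mg/L.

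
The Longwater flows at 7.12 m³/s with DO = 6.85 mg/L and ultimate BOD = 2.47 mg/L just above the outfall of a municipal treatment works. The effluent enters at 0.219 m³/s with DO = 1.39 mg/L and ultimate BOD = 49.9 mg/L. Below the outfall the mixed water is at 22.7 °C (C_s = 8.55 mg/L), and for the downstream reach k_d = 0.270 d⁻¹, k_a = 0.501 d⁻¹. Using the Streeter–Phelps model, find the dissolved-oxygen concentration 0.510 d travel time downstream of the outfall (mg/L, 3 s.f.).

DO ≈ 6.67 mg/L

Mixed DO = (7.12×6.85 + 0.219×1.39)/(7.12+0.219) = 49.08/7.339 = 6.687 mg/L.
Mixed L₀ = (7.12×2.47 + 0.219×49.9)/(7.339) = 28.51/7.339 = 3.885 mg/L.
Initial deficit D₀ = C_s − DO₀ = 8.55 − 6.687 = 1.863 mg/L.
D(0.510) = [0.270×3.885/(0.501−0.270)](e^(−0.270×0.510) − e^(−0.501×0.510)) + 1.863 e^(−0.501×0.510)
= 4.541 × (0.8714 − 0.7745) + 1.863 × 0.7745 = 1.883 mg/L.
DO = 8.55 − 1.883 = 6.667 mg/L.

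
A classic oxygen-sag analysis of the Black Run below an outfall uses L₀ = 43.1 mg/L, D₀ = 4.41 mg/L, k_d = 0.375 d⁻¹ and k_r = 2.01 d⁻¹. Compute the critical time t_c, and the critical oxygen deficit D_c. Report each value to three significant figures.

t_c ≈ 0.666 d; D_c ≈ 6.27 mg/L

At the critical point dD/dt = 0, so k_d L₀ e^(−k_d t) = k_r D. Substituting D(t) from the Streeter–Phelps equation and solving for t gives
t_c = ln[(k_r/k_d)(1 − D₀(k_r−k_d)/(k_d L₀))] / (k_r−k_d).
Here k_r−k_d = 1.635 d⁻¹ and 1 − D₀(k_r−k_d)/(k_d L₀) = 1 − 4.41×1.635/(0.375×43.1) = 0.5539, so
t_c = ln(5.360 × 0.5539) / 1.635 = 1.088 / 1.635 = 0.6655 d.
L(t_c) = L₀ e^(−k_d t_c) = 43.1 × 0.7791 = 33.58 mg/L, and at the critical point k_r D_c = k_d L, so D_c = (0.375/2.01) × 33.58 = 6.265 mg/L.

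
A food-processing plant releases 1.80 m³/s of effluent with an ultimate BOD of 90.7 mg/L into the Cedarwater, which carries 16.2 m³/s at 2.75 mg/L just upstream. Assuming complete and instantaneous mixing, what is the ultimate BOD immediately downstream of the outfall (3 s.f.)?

11.5 mg/L

Flow-weighted mixing: C = (Q_r C_r + Q_w C_w)/(Q_r + Q_w)
= (16.2×2.75 + 1.80×90.7)/(16.2 + 1.80) = 207.8/18.00 = 11.54 mg/L.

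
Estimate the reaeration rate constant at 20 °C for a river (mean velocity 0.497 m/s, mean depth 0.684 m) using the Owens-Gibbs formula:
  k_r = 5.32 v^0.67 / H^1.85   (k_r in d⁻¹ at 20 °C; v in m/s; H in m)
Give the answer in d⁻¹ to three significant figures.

k_r ≈ 6.72 d⁻¹

k_r = 5.32 × 0.497^0.67 / 0.684^1.85 = 5.32 × 0.6260 / 0.4953 = 6.724 d⁻¹.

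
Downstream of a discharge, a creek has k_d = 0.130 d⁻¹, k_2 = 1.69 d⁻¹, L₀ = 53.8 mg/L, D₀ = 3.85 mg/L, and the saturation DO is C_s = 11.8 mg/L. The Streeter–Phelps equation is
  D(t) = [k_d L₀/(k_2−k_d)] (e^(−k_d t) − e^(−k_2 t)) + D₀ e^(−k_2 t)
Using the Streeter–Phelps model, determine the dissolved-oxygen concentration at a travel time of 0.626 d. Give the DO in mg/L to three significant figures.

DO ≈ 7.89 mg/L

k_d L₀/(k_2−k_d) = 0.130×53.8/(1.69−0.130) = 6.994/1.560 = 4.483 mg/L.
e^(−k_d t) = e^(−0.130×0.6260) = 0.9218; e^(−k_2 t) = e^(−1.69×0.6260) = 0.3472.
D = 4.483 × (0.9218 − 0.3472) + 3.85 × 0.3472 = 2.576 + 1.337 = 3.913 mg/L.
DO = C_s − D = 11.8 − 3.913 = 7.887 mg/L.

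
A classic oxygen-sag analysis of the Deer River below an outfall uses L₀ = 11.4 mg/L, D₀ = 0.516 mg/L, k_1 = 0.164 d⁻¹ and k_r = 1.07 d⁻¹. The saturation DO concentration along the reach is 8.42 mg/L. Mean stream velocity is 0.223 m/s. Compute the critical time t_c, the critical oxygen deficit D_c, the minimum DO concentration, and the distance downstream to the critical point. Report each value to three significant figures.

t_c ≈ 1.75 d; D_c ≈ 1.31 mg/L; min DO ≈ 7.11 mg/L; x_c ≈ 33.8 km

At the critical point dD/dt = 0, so k_1 L₀ e^(−k_1 t) = k_r D. Substituting D(t) from the Streeter–Phelps equation and solving for t gives
t_c = ln[(k_r/k_1)(1 − D₀(k_r−k_1)/(k_1 L₀))] / (k_r−k_1).
Here k_r−k_1 = 0.9060 d⁻¹ and 1 − D₀(k_r−k_1)/(k_1 L₀) = 1 − 0.516×0.9060/(0.164×11.4) = 0.7499, so
t_c = ln(6.524 × 0.7499) / 0.9060 = 1.588 / 0.9060 = 1.753 d.
D_c = (k_1/k_r) L₀ e^(−k_1 t_c) = (0.164/1.07) × 11.4 × e^(−0.164×1.753) = 0.1533 × 11.4 × 0.7502 = 1.311 mg/L.
Minimum DO = C_s − D_c = 8.42 − 1.311 = 7.109 mg/L.
x_c = v t_c = 0.223 m/s × 1.753 d × 86400 s/d = 33770 m ≈ 33.8 km.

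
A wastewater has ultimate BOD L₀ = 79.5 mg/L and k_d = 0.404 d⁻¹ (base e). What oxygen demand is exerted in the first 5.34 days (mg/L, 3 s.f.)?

y_t = L₀(1 − e^(−k_d t)) = 79.5 × (1 − e^(−0.404×5.34))
= 79.5 × (1 − 0.1156) = 79.5 × 0.8844 = 70.31 mg/L.

y ≈ 70.3 mg/L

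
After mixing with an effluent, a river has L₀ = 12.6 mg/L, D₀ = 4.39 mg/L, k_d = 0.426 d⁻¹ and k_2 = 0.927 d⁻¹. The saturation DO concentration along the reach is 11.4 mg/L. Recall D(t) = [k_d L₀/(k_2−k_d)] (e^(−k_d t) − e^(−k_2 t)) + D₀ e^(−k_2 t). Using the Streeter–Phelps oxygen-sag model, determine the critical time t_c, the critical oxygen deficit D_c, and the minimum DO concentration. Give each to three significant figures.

t_c ≈ 0.500 d; D_c ≈ 4.68 mg/L; min DO ≈ 6.72 mg/L

At the critical point dD/dt = 0, so k_d L₀ e^(−k_d t) = k_2 D. Substituting D(t) from the Streeter–Phelps equation and solving for t gives
t_c = ln[(k_2/k_d)(1 − D₀(k_2−k_d)/(k_d L₀))] / (k_2−k_d).
Here k_2−k_d = 0.5010 d⁻¹ and 1 − D₀(k_2−k_d)/(k_d L₀) = 1 − 4.39×0.5010/(0.426×12.6) = 0.5902, so
t_c = ln(2.176 × 0.5902) / 0.5010 = 0.2503 / 0.5010 = 0.4996 d.
L(t_c) = L₀ e^(−k_d t_c) = 12.6 × 0.8083 = 10.18 mg/L, and at the critical point k_2 D_c = k_d L, so D_c = (0.426/0.927) × 10.18 = 4.680 mg/L.
Minimum DO = C_s − D_c = 11.4 − 4.680 = 6.720 mg/L.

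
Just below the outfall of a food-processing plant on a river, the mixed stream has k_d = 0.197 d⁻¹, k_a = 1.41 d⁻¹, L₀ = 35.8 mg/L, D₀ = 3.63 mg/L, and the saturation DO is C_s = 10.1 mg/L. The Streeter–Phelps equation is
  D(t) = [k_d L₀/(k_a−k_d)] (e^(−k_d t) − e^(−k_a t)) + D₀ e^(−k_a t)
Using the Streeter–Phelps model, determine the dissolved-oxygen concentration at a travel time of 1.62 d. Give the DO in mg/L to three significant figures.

k_d L₀/(k_a−k_d) = 0.197×35.8/(1.41−0.197) = 7.053/1.213 = 5.814 mg/L.
e^(−k_d t) = e^(−0.197×1.620) = 0.7268; e^(−k_a t) = e^(−1.41×1.620) = 0.1019.
D = 5.814 × (0.7268 − 0.1019) + 3.63 × 0.1019 = 3.633 + 0.3697 = 4.003 mg/L.
DO = C_s − D = 10.1 − 4.003 = 6.097 mg/L.

DO ≈ 6.10 mg/L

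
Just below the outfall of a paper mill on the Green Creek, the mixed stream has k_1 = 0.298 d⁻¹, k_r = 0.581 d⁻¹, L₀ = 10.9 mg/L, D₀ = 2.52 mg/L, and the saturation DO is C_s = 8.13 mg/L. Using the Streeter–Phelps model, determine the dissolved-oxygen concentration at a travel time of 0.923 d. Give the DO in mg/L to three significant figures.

DO ≈ 4.65 mg/L

k_1 L₀/(k_r−k_1) = 0.298×10.9/(0.581−0.298) = 3.248/0.2830 = 11.48 mg/L.
e^(−k_1 t) = e^(−0.298×0.9230) = 0.7595; e^(−k_r t) = e^(−0.581×0.9230) = 0.5849.
D = 11.48 × (0.7595 − 0.5849) + 2.52 × 0.5849 = 2.004 + 1.474 = 3.478 mg/L.
DO = C_s − D = 8.13 − 3.478 = 4.652 mg/L.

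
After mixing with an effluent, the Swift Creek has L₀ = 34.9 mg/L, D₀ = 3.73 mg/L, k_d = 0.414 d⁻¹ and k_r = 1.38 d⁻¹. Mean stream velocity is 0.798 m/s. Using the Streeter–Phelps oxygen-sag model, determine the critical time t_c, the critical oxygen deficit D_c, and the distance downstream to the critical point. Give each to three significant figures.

t_c ≈ 0.949 d; D_c ≈ 7.07 mg/L; x_c ≈ 65.5 km

t_c = [1/(k_r−k_d)] ln[(k_r/k_d)(1 − D₀(k_r−k_d)/(k_d L₀))]
= [1/(1.38−0.414)] ln[(1.38/0.414)(1 − 3.73×0.9660/(0.414×34.9))]
= (1/0.9660) ln[3.333 × 0.7506] = 1.035 × ln(2.502) = 1.035 × 0.9171 = 0.9494 d.
D_c = (k_d/k_r) L₀ e^(−k_d t_c) = (0.414/1.38) × 34.9 × e^(−0.414×0.9494) = 0.3000 × 34.9 × 0.6750 = 7.067 mg/L.
x_c = v t_c = 0.798 m/s × 0.9494 d × 86400 s/d = 65460 m ≈ 65.5 km.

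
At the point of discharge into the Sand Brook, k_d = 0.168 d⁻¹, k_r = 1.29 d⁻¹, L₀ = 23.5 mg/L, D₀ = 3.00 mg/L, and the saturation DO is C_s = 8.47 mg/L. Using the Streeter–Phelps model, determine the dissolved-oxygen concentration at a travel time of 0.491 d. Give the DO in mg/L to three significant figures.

DO ≈ 5.51 mg/L

k_d L₀/(k_r−k_d) = 0.168×23.5/(1.29−0.168) = 3.948/1.122 = 3.519 mg/L.
e^(−k_d t) = e^(−0.168×0.4910) = 0.9208; e^(−k_r t) = e^(−1.29×0.4910) = 0.5308.
D = 3.519 × (0.9208 − 0.5308) + 3.00 × 0.5308 = 1.372 + 1.592 = 2.965 mg/L.
DO = C_s − D = 8.47 − 2.965 = 5.505 mg/L.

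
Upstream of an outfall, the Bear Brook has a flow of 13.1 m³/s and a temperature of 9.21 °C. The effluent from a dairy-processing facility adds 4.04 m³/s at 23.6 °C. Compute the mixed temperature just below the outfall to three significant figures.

12.6 °C

Flow-weighted mixing: C = (Q_r C_r + Q_w C_w)/(Q_r + Q_w)
= (13.1×9.21 + 4.04×23.6)/(13.1 + 4.04) = 216.0/17.14 = 12.60 °C.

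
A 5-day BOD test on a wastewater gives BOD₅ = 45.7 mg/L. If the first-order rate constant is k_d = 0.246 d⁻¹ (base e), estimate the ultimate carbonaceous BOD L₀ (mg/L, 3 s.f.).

BOD₅ = L₀(1 − e^(−5k_d)) ⇒ L₀ = BOD₅ / (1 − e^(−5×0.246))
= 45.7 / (1 − 0.2923) = 45.7 / 0.7077 = 64.57 mg/L.

L₀ ≈ 64.6 mg/L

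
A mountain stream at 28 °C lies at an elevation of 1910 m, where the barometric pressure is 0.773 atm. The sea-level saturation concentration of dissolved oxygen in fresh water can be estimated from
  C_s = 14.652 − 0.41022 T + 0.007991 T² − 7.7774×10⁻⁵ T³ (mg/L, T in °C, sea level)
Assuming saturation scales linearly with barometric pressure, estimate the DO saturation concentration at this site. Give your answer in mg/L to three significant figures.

At sea level: C_s = 14.652 − 0.41022×28 + 0.007991×28² − 7.7774×10⁻⁵×28³ = 7.723 mg/L.
Pressure correction: C_s' = 7.723 × 0.773 = 5.970 mg/L.

C_s ≈ 5.97 mg/L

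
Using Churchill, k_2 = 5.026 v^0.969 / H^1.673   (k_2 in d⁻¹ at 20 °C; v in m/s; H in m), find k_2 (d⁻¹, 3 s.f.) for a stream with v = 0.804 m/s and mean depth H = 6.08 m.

k_2 ≈ 0.199 d⁻¹

k_2 = 5.026 × 0.804^0.969 / 6.08^1.673 = 5.026 × 0.8095 / 20.49 = 0.1986 d⁻¹.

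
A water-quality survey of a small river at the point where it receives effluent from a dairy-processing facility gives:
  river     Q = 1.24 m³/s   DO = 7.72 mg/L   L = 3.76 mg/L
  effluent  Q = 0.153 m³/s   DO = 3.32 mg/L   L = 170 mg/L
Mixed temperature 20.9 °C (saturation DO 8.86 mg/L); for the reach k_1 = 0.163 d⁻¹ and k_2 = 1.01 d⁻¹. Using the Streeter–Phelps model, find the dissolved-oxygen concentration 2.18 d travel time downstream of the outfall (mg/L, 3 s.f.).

Mixed DO = (1.24×7.72 + 0.153×3.32)/(1.24+0.153) = 10.08/1.393 = 7.237 mg/L.
Mixed L₀ = (1.24×3.76 + 0.153×170)/(1.393) = 30.67/1.393 = 22.02 mg/L.
Initial deficit D₀ = C_s − DO₀ = 8.86 − 7.237 = 1.623 mg/L.
D(2.18) = [0.163×22.02/(1.01−0.163)](e^(−0.163×2.18) − e^(−1.01×2.18)) + 1.623 e^(−1.01×2.18)
= 4.237 × (0.7009 − 0.1106) + 1.623 × 0.1106 = 2.681 mg/L.
DO = 8.86 − 2.681 = 6.179 mg/L.

DO ≈ 6.18 mg/L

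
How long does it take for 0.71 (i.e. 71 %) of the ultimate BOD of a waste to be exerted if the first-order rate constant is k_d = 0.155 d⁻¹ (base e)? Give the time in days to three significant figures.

t ≈ 7.99 d

y/L₀ = 1 − e^(−k_d t) = 0.71 ⇒ e^(−k_d t) = 0.290
t = −ln(0.290) / 0.155 = 1.238 / 0.155 = 7.986 d.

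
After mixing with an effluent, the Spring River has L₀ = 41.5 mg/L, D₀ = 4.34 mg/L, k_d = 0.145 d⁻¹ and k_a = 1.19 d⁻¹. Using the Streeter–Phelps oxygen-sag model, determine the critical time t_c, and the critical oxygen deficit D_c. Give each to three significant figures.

At the critical point dD/dt = 0, so k_d L₀ e^(−k_d t) = k_a D. Substituting D(t) from the Streeter–Phelps equation and solving for t gives
t_c = ln[(k_a/k_d)(1 − D₀(k_a−k_d)/(k_d L₀))] / (k_a−k_d).
Here k_a−k_d = 1.045 d⁻¹ and 1 − D₀(k_a−k_d)/(k_d L₀) = 1 − 4.34×1.045/(0.145×41.5) = 0.2463, so
t_c = ln(8.207 × 0.2463) / 1.045 = 0.7038 / 1.045 = 0.6735 d.
L(t_c) = L₀ e^(−k_d t_c) = 41.5 × 0.9070 = 37.64 mg/L, and at the critical point k_a D_c = k_d L, so D_c = (0.145/1.19) × 37.64 = 4.586 mg/L.

t_c ≈ 0.674 d; D_c ≈ 4.59 mg/L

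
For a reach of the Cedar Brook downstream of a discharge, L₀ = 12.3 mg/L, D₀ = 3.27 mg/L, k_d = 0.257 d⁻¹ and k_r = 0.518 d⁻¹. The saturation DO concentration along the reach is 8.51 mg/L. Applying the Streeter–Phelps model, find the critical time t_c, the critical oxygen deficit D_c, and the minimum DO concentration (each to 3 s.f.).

At the critical point dD/dt = 0, so k_d L₀ e^(−k_d t) = k_r D. Substituting D(t) from the Streeter–Phelps equation and solving for t gives
t_c = ln[(k_r/k_d)(1 − D₀(k_r−k_d)/(k_d L₀))] / (k_r−k_d).
Here k_r−k_d = 0.2610 d⁻¹ and 1 − D₀(k_r−k_d)/(k_d L₀) = 1 − 3.27×0.2610/(0.257×12.3) = 0.7300, so
t_c = ln(2.016 × 0.7300) / 0.2610 = 0.3862 / 0.2610 = 1.480 d.
D_c = (k_d/k_r) L₀ e^(−k_d t_c) = (0.257/0.518) × 12.3 × e^(−0.257×1.480) = 0.4961 × 12.3 × 0.6837 = 4.172 mg/L.
Minimum DO = C_s − D_c = 8.51 − 4.172 = 4.338 mg/L.

t_c ≈ 1.48 d; D_c ≈ 4.17 mg/L; min DO ≈ 4.34 mg/L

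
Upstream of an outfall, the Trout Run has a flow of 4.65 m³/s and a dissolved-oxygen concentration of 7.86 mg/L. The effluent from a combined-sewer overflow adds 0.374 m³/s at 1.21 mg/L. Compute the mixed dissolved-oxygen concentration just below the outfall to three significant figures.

Flow-weighted mixing: C = (Q_r C_r + Q_w C_w)/(Q_r + Q_w)
= (4.65×7.86 + 0.374×1.21)/(4.65 + 0.374) = 37.00/5.024 = 7.365 mg/L.

7.36 mg/L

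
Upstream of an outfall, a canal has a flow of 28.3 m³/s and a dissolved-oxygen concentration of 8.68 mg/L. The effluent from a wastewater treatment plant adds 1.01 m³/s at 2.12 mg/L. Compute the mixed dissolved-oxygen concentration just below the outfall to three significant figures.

8.45 mg/L

Flow-weighted mixing: C = (Q_r C_r + Q_w C_w)/(Q_r + Q_w)
= (28.3×8.68 + 1.01×2.12)/(28.3 + 1.01) = 247.8/29.31 = 8.454 mg/L.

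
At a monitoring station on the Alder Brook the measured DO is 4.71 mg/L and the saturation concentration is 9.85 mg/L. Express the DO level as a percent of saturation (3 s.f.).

47.8 % saturation

% saturation = C/C_s × 100 = 4.71/9.85 × 100 = 47.8 %.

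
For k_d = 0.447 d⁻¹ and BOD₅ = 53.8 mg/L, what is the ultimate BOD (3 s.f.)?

L₀ ≈ 60.2 mg/L

BOD₅ = L₀(1 − e^(−5k_d)) ⇒ L₀ = BOD₅ / (1 − e^(−5×0.447))
= 53.8 / (1 − 0.1070) = 53.8 / 0.8930 = 60.25 mg/L.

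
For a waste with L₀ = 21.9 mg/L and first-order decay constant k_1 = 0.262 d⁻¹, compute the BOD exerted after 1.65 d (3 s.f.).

y_t = L₀(1 − e^(−k_1 t)) = 21.9 × (1 − e^(−0.262×1.65))
= 21.9 × (1 − 0.6490) = 21.9 × 0.3510 = 7.687 mg/L.

y ≈ 7.69 mg/L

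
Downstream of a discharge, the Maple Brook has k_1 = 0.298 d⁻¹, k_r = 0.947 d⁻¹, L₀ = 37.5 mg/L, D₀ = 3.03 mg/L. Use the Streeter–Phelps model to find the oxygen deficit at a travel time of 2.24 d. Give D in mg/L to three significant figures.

D ≈ 7.13 mg/L

k_1 L₀/(k_r−k_1) = 0.298×37.5/(0.947−0.298) = 11.17/0.6490 = 17.22 mg/L.
e^(−k_1 t) = e^(−0.298×2.240) = 0.5130; e^(−k_r t) = e^(−0.947×2.240) = 0.1199.
D = 17.22 × (0.5130 − 0.1199) + 3.03 × 0.1199 = 6.769 + 0.3632 = 7.132 mg/L.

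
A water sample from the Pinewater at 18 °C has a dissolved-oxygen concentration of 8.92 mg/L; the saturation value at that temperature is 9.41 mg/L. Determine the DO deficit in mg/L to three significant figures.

D ≈ 0.490 mg/L

D = C_s − C = 9.41 − 8.92 = 0.490 mg/L.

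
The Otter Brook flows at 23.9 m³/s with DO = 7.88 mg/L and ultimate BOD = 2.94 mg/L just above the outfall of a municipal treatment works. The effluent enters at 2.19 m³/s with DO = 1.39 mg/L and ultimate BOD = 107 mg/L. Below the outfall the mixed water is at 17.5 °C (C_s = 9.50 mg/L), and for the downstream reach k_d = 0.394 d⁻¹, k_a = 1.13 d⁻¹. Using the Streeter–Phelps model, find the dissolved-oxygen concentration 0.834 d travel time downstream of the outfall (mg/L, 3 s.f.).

DO ≈ 6.59 mg/L

Mixed DO = (23.9×7.88 + 2.19×1.39)/(23.9+2.19) = 191.4/26.09 = 7.335 mg/L.
Mixed L₀ = (23.9×2.94 + 2.19×107)/(26.09) = 304.6/26.09 = 11.67 mg/L.
Initial deficit D₀ = C_s − DO₀ = 9.50 − 7.335 = 2.165 mg/L.
D(0.834) = [0.394×11.67/(1.13−0.394)](e^(−0.394×0.834) − e^(−1.13×0.834)) + 2.165 e^(−1.13×0.834)
= 6.250 × (0.7199 − 0.3897) + 2.165 × 0.3897 = 2.908 mg/L.
DO = 9.50 − 2.908 = 6.592 mg/L.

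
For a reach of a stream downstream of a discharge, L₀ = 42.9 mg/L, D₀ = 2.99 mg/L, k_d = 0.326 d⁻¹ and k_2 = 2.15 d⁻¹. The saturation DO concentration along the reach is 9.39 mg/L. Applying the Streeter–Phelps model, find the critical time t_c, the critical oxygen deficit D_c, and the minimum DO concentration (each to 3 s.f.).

t_c ≈ 0.763 d; D_c ≈ 5.07 mg/L; min DO ≈ 4.32 mg/L

t_c = [1/(k_2−k_d)] ln[(k_2/k_d)(1 − D₀(k_2−k_d)/(k_d L₀))]
= [1/(2.15−0.326)] ln[(2.15/0.326)(1 − 2.99×1.824/(0.326×42.9))]
= (1/1.824) ln[6.595 × 0.6100] = 0.5482 × ln(4.023) = 0.5482 × 1.392 = 0.7632 d.
D_c = (k_d/k_2) L₀ e^(−k_d t_c) = (0.326/2.15) × 42.9 × e^(−0.326×0.7632) = 0.1516 × 42.9 × 0.7797 = 5.072 mg/L.
Minimum DO = C_s − D_c = 9.39 − 5.072 = 4.318 mg/L.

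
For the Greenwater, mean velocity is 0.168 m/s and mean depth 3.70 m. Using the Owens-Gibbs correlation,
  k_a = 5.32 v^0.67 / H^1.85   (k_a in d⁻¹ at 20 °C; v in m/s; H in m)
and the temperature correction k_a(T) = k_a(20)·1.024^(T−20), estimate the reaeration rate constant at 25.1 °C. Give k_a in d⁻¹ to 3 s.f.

k_a(20) = 5.32 × 0.168^0.67 / 3.70^1.85 = 5.32 × 0.3027 / 11.25 = 0.1431 d⁻¹.
k_a(25.1) = 0.1431 × 1.024^(25.1−20) = 0.1431 × 1.129 = 0.1615 d⁻¹.

k_a ≈ 0.162 d⁻¹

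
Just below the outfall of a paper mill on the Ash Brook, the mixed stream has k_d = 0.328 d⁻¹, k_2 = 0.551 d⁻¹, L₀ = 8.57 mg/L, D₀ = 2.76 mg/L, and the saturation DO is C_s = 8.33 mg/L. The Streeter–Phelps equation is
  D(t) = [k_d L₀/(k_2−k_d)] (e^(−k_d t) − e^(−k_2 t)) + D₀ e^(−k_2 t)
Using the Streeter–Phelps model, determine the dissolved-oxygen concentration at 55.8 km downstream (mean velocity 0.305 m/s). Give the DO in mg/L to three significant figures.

Travel time t = x/v = 55.8 km / (0.305 m/s) = 55800 m / 0.305 m/s = 183000 s = 2.117 d.
k_d L₀/(k_2−k_d) = 0.328×8.57/(0.551−0.328) = 2.811/0.2230 = 12.61 mg/L.
e^(−k_d t) = e^(−0.328×2.117) = 0.4993; e^(−k_2 t) = e^(−0.551×2.117) = 0.3114.
D = 12.61 × (0.4993 − 0.3114) + 2.76 × 0.3114 = 2.369 + 0.8594 = 3.228 mg/L.
DO = C_s − D = 8.33 − 3.228 = 5.102 mg/L.

DO ≈ 5.10 mg/L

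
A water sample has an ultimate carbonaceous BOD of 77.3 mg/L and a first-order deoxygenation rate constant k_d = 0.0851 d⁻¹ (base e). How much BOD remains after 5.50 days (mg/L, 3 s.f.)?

L_t = L₀ e^(−k_d t) = 77.3 × e^(−0.0851×5.50) = 77.3 × 0.6262 = 48.41 mg/L.

L ≈ 48.4 mg/L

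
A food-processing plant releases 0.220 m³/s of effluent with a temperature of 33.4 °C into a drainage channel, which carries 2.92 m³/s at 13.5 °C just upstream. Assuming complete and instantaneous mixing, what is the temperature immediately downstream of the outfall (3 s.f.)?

Flow-weighted mixing: C = (Q_r C_r + Q_w C_w)/(Q_r + Q_w)
= (2.92×13.5 + 0.220×33.4)/(2.92 + 0.220) = 46.77/3.140 = 14.89 °C.

14.9 °C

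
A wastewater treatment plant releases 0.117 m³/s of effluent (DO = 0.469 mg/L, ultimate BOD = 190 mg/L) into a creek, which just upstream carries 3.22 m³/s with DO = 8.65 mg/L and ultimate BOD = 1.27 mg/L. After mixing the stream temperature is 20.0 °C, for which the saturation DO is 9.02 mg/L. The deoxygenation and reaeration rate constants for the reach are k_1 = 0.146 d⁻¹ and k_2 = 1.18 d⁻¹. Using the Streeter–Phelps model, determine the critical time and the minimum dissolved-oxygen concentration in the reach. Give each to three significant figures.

t_c ≈ 1.16 d; minimum DO ≈ 8.20 mg/L

Mixed DO = (3.22×8.65 + 0.117×0.469)/(3.22+0.117) = 27.91/3.337 = 8.363 mg/L.
Mixed L₀ = (3.22×1.27 + 0.117×190)/(3.337) = 26.32/3.337 = 7.887 mg/L.
Initial deficit D₀ = C_s − DO₀ = 9.02 − 8.363 = 0.6568 mg/L.
t_c = (1/1.034) ln[(1.18/0.146)(1 − 0.6568×1.034/(0.146×7.887))] = 0.9671 × ln(3.315) = 1.159 d.
D_c = (0.146/1.18) × 7.887 × e^(−0.146×1.159) = 0.1237 × 7.887 × 0.8443 = 0.8239 mg/L.
Minimum DO = 9.02 − 0.8239 = 8.196 mg/L.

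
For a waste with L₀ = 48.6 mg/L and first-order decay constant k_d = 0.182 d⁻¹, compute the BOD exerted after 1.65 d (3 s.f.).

y ≈ 12.6 mg/L

y_t = L₀(1 − e^(−k_d t)) = 48.6 × (1 − e^(−0.182×1.65))
= 48.6 × (1 − 0.7406) = 48.6 × 0.2594 = 12.61 mg/L.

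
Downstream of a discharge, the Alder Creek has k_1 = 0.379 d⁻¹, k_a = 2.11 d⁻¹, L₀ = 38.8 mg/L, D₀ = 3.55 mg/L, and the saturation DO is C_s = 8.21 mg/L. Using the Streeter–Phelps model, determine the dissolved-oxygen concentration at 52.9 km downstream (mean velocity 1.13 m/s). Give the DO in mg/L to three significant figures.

Travel time t = x/v = 52.9 km / (1.13 m/s) = 52900 m / 1.13 m/s = 46810 s = 0.5418 d.
k_1 L₀/(k_a−k_1) = 0.379×38.8/(2.11−0.379) = 14.71/1.731 = 8.495 mg/L.
e^(−k_1 t) = e^(−0.379×0.5418) = 0.8144; e^(−k_a t) = e^(−2.11×0.5418) = 0.3188.
D = 8.495 × (0.8144 − 0.3188) + 3.55 × 0.3188 = 4.210 + 1.132 = 5.342 mg/L.
DO = C_s − D = 8.21 − 5.342 = 2.868 mg/L.

DO ≈ 2.87 mg/L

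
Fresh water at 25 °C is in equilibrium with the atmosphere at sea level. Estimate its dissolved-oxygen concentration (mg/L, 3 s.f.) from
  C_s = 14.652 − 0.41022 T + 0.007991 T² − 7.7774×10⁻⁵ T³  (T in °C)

C_s ≈ 8.18 mg/L

C_s = 14.652 − 0.41022×25 + 0.007991×25² − 7.7774×10⁻⁵×25³ = 8.176 mg/L.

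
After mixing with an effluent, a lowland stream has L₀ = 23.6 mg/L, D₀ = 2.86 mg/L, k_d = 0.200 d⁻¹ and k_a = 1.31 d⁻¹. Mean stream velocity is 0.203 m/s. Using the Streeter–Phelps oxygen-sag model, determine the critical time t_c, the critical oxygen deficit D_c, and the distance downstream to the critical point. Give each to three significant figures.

t_c ≈ 0.687 d; D_c ≈ 3.14 mg/L; x_c ≈ 12.1 km

At the critical point dD/dt = 0, so k_d L₀ e^(−k_d t) = k_a D. Substituting D(t) from the Streeter–Phelps equation and solving for t gives
t_c = ln[(k_a/k_d)(1 − D₀(k_a−k_d)/(k_d L₀))] / (k_a−k_d).
Here k_a−k_d = 1.110 d⁻¹ and 1 − D₀(k_a−k_d)/(k_d L₀) = 1 − 2.86×1.110/(0.200×23.6) = 0.3274, so
t_c = ln(6.550 × 0.3274) / 1.110 = 0.7629 / 1.110 = 0.6873 d.
D_c = (k_d/k_a) L₀ e^(−k_d t_c) = (0.200/1.31) × 23.6 × e^(−0.200×0.6873) = 0.1527 × 23.6 × 0.8716 = 3.140 mg/L.
x_c = v t_c = 0.203 m/s × 0.6873 d × 86400 s/d = 12060 m ≈ 12.1 km.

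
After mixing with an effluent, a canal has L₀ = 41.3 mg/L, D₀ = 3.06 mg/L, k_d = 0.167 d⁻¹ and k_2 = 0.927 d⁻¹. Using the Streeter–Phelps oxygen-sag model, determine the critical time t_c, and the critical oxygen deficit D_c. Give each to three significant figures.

t_c ≈ 1.71 d; D_c ≈ 5.59 mg/L

t_c = [1/(k_2−k_d)] ln[(k_2/k_d)(1 − D₀(k_2−k_d)/(k_d L₀))]
= [1/(0.927−0.167)] ln[(0.927/0.167)(1 − 3.06×0.7600/(0.167×41.3))]
= (1/0.7600) ln[5.551 × 0.6628] = 1.316 × ln(3.679) = 1.316 × 1.303 = 1.714 d.
L(t_c) = L₀ e^(−k_d t_c) = 41.3 × 0.7511 = 31.02 mg/L, and at the critical point k_2 D_c = k_d L, so D_c = (0.167/0.927) × 31.02 = 5.588 mg/L.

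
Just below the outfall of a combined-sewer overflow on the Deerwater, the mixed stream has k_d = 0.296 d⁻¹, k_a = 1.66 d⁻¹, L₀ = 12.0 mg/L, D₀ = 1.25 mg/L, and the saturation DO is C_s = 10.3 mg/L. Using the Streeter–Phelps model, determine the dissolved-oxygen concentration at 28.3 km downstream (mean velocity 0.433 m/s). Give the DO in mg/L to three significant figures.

Travel time t = x/v = 28.3 km / (0.433 m/s) = 28300 m / 0.433 m/s = 65360 s = 0.7565 d.
k_d L₀/(k_a−k_d) = 0.296×12.0/(1.66−0.296) = 3.552/1.364 = 2.604 mg/L.
e^(−k_d t) = e^(−0.296×0.7565) = 0.7994; e^(−k_a t) = e^(−1.66×0.7565) = 0.2849.
D = 2.604 × (0.7994 − 0.2849) + 1.25 × 0.2849 = 1.340 + 0.3561 = 1.696 mg/L.
DO = C_s − D = 10.3 − 1.696 = 8.604 mg/L.

DO ≈ 8.60 mg/L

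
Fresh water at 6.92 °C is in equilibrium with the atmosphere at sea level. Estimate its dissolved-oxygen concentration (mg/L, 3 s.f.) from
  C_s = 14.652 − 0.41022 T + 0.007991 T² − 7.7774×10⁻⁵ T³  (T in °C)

C_s = 14.652 − 0.41022×6.92 + 0.007991×6.92² − 7.7774×10⁻⁵×6.92³ = 12.17 mg/L.

C_s ≈ 12.2 mg/L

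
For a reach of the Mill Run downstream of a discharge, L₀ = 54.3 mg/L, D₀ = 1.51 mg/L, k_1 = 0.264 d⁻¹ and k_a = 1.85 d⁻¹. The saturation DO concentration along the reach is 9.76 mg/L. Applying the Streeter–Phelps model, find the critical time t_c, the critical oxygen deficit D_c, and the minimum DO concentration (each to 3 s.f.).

t_c ≈ 1.11 d; D_c ≈ 5.78 mg/L; min DO ≈ 3.98 mg/L

t_c = [1/(k_a−k_1)] ln[(k_a/k_1)(1 − D₀(k_a−k_1)/(k_1 L₀))]
= [1/(1.85−0.264)] ln[(1.85/0.264)(1 − 1.51×1.586/(0.264×54.3))]
= (1/1.586) ln[7.008 × 0.8329] = 0.6305 × ln(5.837) = 0.6305 × 1.764 = 1.112 d.
D_c = (k_1/k_a) L₀ e^(−k_1 t_c) = (0.264/1.85) × 54.3 × e^(−0.264×1.112) = 0.1427 × 54.3 × 0.7455 = 5.777 mg/L.
Minimum DO = C_s − D_c = 9.76 − 5.777 = 3.983 mg/L.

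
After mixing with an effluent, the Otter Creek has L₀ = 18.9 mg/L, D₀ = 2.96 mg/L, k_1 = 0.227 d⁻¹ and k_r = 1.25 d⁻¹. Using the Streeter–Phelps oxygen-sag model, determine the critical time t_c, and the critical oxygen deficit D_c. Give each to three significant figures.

t_c ≈ 0.472 d; D_c ≈ 3.08 mg/L

t_c = [1/(k_r−k_1)] ln[(k_r/k_1)(1 − D₀(k_r−k_1)/(k_1 L₀))]
= [1/(1.25−0.227)] ln[(1.25/0.227)(1 − 2.96×1.023/(0.227×18.9))]
= (1/1.023) ln[5.507 × 0.2942] = 0.9775 × ln(1.620) = 0.9775 × 0.4825 = 0.4716 d.
D_c = (k_1/k_r) L₀ e^(−k_1 t_c) = (0.227/1.25) × 18.9 × e^(−0.227×0.4716) = 0.1816 × 18.9 × 0.8985 = 3.084 mg/L.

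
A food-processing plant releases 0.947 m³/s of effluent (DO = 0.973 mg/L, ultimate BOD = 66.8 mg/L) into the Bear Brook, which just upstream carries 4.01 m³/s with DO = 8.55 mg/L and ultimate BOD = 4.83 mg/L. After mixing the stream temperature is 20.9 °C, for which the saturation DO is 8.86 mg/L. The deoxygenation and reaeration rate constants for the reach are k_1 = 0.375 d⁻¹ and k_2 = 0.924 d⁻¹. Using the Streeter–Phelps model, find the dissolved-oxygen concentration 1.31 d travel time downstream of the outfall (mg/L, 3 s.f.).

DO ≈ 4.76 mg/L

Mixed DO = (4.01×8.55 + 0.947×0.973)/(4.01+0.947) = 35.21/4.957 = 7.102 mg/L.
Mixed L₀ = (4.01×4.83 + 0.947×66.8)/(4.957) = 82.63/4.957 = 16.67 mg/L.
Initial deficit D₀ = C_s − DO₀ = 8.86 − 7.102 = 1.758 mg/L.
D(1.31) = [0.375×16.67/(0.924−0.375)](e^(−0.375×1.31) − e^(−0.924×1.31)) + 1.758 e^(−0.924×1.31)
= 11.39 × (0.6119 − 0.2981) + 1.758 × 0.2981 = 4.097 mg/L.
DO = 8.86 − 4.097 = 4.763 mg/L.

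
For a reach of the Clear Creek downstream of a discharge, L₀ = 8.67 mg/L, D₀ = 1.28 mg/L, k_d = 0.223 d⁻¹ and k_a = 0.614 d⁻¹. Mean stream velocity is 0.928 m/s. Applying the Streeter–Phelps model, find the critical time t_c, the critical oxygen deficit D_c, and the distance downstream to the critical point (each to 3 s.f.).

At the critical point dD/dt = 0, so k_d L₀ e^(−k_d t) = k_a D. Substituting D(t) from the Streeter–Phelps equation and solving for t gives
t_c = ln[(k_a/k_d)(1 − D₀(k_a−k_d)/(k_d L₀))] / (k_a−k_d).
Here k_a−k_d = 0.3910 d⁻¹ and 1 − D₀(k_a−k_d)/(k_d L₀) = 1 − 1.28×0.3910/(0.223×8.67) = 0.7411, so
t_c = ln(2.753 × 0.7411) / 0.3910 = 0.7133 / 0.3910 = 1.824 d.
D_c = (k_d/k_a) L₀ e^(−k_d t_c) = (0.223/0.614) × 8.67 × e^(−0.223×1.824) = 0.3632 × 8.67 × 0.6658 = 2.096 mg/L.
x_c = v t_c = 0.928 m/s × 1.824 d × 86400 s/d = 146300 m ≈ 146 km.

t_c ≈ 1.82 d; D_c ≈ 2.10 mg/L; x_c ≈ 146 km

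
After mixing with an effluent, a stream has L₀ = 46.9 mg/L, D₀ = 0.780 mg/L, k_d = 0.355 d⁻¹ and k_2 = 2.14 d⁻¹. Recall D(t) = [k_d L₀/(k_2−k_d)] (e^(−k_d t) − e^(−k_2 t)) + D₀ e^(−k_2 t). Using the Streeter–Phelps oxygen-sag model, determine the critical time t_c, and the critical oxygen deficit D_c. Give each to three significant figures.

t_c ≈ 0.957 d; D_c ≈ 5.54 mg/L

t_c = [1/(k_2−k_d)] ln[(k_2/k_d)(1 − D₀(k_2−k_d)/(k_d L₀))]
= [1/(2.14−0.355)] ln[(2.14/0.355)(1 − 0.780×1.785/(0.355×46.9))]
= (1/1.785) ln[6.028 × 0.9164] = 0.5602 × ln(5.524) = 0.5602 × 1.709 = 0.9575 d.
L(t_c) = L₀ e^(−k_d t_c) = 46.9 × 0.7118 = 33.39 mg/L, and at the critical point k_2 D_c = k_d L, so D_c = (0.355/2.14) × 33.39 = 5.538 mg/L.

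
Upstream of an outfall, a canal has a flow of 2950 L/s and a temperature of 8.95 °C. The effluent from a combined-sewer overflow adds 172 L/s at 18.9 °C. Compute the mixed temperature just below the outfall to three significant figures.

Flow-weighted mixing: C = (Q_r C_r + Q_w C_w)/(Q_r + Q_w)
= (2950×8.95 + 172×18.9)/(2950 + 172) = 29650/3122 = 9.498 °C.

9.50 °C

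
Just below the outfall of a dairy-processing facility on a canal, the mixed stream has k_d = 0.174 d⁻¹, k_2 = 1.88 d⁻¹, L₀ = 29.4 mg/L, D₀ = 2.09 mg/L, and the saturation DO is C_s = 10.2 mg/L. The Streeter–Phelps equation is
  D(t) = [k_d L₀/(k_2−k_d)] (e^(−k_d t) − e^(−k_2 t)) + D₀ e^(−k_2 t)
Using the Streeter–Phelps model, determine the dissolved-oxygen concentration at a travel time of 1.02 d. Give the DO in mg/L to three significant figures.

k_d L₀/(k_2−k_d) = 0.174×29.4/(1.88−0.174) = 5.116/1.706 = 2.999 mg/L.
e^(−k_d t) = e^(−0.174×1.020) = 0.8374; e^(−k_2 t) = e^(−1.88×1.020) = 0.1470.
D = 2.999 × (0.8374 − 0.1470) + 2.09 × 0.1470 = 2.070 + 0.3071 = 2.377 mg/L.
DO = C_s − D = 10.2 − 2.377 = 7.823 mg/L.

DO ≈ 7.82 mg/L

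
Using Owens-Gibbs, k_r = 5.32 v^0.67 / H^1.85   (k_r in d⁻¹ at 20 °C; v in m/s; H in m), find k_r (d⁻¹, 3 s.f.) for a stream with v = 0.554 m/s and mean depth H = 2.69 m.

k_r ≈ 0.574 d⁻¹

k_r = 5.32 × 0.554^0.67 / 2.69^1.85 = 5.32 × 0.6732 / 6.238 = 0.5741 d⁻¹.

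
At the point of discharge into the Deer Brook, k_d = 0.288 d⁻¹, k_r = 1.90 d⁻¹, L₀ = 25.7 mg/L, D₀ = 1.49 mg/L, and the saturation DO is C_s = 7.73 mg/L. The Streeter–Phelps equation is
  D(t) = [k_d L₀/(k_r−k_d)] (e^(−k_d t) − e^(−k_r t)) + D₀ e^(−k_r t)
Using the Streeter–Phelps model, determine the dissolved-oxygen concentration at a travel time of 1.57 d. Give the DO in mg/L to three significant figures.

k_d L₀/(k_r−k_d) = 0.288×25.7/(1.90−0.288) = 7.402/1.612 = 4.592 mg/L.
e^(−k_d t) = e^(−0.288×1.570) = 0.6363; e^(−k_r t) = e^(−1.90×1.570) = 0.05064.
D = 4.592 × (0.6363 − 0.05064) + 1.49 × 0.05064 = 2.689 + 0.07545 = 2.764 mg/L.
DO = C_s − D = 7.73 − 2.764 = 4.966 mg/L.

DO ≈ 4.97 mg/L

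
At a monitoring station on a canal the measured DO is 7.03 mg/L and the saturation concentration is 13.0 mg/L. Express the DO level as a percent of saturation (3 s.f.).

% saturation = C/C_s × 100 = 7.03/13.0 × 100 = 54.1 %.

54.1 % saturation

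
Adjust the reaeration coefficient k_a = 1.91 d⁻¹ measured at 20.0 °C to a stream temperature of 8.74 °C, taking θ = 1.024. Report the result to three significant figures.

k_a ≈ 1.46 d⁻¹

k_a(T₂) = k_a(T₁) · θ^(T₂−T₁) = 1.91 × 1.024^(8.74−20.0)
= 1.91 × 1.024^-11.3 = 1.91 × 0.7656 = 1.462 d⁻¹.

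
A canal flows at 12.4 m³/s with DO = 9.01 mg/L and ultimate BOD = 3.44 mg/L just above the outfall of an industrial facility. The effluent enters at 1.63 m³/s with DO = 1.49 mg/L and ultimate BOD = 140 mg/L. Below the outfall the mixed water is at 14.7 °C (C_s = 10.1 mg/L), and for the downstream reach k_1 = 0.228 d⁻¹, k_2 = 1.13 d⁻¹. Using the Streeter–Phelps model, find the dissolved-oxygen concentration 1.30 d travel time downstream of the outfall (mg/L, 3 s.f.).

Mixed DO = (12.4×9.01 + 1.63×1.49)/(12.4+1.63) = 114.2/14.03 = 8.136 mg/L.
Mixed L₀ = (12.4×3.44 + 1.63×140)/(14.03) = 270.9/14.03 = 19.31 mg/L.
Initial deficit D₀ = C_s − DO₀ = 10.1 − 8.136 = 1.964 mg/L.
D(1.30) = [0.228×19.31/(1.13−0.228)](e^(−0.228×1.30) − e^(−1.13×1.30)) + 1.964 e^(−1.13×1.30)
= 4.880 × (0.7435 − 0.2302) + 1.964 × 0.2302 = 2.957 mg/L.
DO = 10.1 − 2.957 = 7.143 mg/L.

DO ≈ 7.14 mg/L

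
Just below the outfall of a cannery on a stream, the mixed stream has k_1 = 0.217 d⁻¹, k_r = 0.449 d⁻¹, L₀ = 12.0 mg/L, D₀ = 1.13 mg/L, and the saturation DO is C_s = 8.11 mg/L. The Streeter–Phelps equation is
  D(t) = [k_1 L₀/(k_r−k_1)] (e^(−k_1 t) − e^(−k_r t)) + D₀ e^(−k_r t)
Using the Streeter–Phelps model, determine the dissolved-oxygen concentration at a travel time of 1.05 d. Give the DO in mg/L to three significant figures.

k_1 L₀/(k_r−k_1) = 0.217×12.0/(0.449−0.217) = 2.604/0.2320 = 11.22 mg/L.
e^(−k_1 t) = e^(−0.217×1.050) = 0.7962; e^(−k_r t) = e^(−0.449×1.050) = 0.6241.
D = 11.22 × (0.7962 − 0.6241) + 1.13 × 0.6241 = 1.932 + 0.7052 = 2.637 mg/L.
DO = C_s − D = 8.11 − 2.637 = 5.473 mg/L.

DO ≈ 5.47 mg/L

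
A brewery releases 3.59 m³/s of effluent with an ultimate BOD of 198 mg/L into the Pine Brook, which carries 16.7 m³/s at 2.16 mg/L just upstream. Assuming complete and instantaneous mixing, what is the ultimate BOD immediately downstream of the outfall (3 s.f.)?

36.8 mg/L

Flow-weighted mixing: C = (Q_r C_r + Q_w C_w)/(Q_r + Q_w)
= (16.7×2.16 + 3.59×198)/(16.7 + 3.59) = 746.9/20.29 = 36.81 mg/L.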